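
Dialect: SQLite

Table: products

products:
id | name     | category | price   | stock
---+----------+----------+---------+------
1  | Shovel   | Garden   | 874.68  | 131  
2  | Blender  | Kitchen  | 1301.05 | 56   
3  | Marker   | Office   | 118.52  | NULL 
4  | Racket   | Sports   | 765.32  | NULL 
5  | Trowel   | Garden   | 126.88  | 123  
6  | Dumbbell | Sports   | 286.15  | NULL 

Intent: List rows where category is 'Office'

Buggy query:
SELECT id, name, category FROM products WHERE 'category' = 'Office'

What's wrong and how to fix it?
Bug: 'category' in single quotes is a string literal, not the column; the comparison is literal-vs-literal and never true

Fix: Reference the column as category without single quotes

Corrected query:
SELECT id, name, category FROM products WHERE category = 'Office'

Result:
id | name   | category
---+--------+---------
3  | Marker | Office  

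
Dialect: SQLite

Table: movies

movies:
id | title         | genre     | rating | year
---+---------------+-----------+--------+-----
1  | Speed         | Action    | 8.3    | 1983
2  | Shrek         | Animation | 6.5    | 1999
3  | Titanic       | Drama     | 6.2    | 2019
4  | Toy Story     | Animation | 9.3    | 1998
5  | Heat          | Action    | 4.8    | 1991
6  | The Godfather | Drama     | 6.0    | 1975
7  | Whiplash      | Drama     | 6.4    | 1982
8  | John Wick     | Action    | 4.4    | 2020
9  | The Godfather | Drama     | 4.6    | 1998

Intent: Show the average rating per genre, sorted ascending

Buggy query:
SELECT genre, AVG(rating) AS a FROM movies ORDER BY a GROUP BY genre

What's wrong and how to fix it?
Bug: ORDER BY appears before GROUP BY; SQL clause order requires GROUP BY first

Fix: Move ORDER BY to the end, after GROUP BY

Corrected query:
SELECT genre, AVG(rating) AS a FROM movies GROUP BY genre ORDER BY a

Result:
genre     | a       
----------+---------
Drama     | 5.8     
Action    | 5.833333
Animation | 7.9     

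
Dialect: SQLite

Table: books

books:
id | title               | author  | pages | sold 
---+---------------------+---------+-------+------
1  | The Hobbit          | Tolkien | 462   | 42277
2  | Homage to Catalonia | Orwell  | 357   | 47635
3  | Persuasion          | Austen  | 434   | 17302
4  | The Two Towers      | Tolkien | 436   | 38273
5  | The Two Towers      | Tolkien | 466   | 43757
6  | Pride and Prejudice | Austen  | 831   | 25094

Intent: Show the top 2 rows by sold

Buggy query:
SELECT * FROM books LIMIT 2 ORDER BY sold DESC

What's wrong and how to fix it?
Bug: ORDER BY cannot follow LIMIT; LIMIT is the final clause

Fix: Sort with ORDER BY, then apply LIMIT

Corrected query:
SELECT * FROM books ORDER BY sold DESC LIMIT 2

Result:
id | title               | author  | pages | sold 
---+---------------------+---------+-------+------
2  | Homage to Catalonia | Orwell  | 357   | 47635
5  | The Two Towers      | Tolkien | 466   | 43757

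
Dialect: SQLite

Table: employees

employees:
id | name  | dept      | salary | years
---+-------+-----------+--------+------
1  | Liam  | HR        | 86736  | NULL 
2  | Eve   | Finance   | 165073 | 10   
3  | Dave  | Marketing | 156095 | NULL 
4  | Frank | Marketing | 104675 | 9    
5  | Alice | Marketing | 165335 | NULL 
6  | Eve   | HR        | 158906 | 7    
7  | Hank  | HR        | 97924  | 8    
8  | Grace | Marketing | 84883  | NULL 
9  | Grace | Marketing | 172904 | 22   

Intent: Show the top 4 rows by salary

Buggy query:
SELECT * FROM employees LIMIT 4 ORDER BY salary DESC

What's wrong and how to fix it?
Bug: LIMIT must come after ORDER BY

Fix: Swap the clauses: ORDER BY first, then LIMIT

Corrected query:
SELECT * FROM employees ORDER BY salary DESC LIMIT 4

Result:
id | name  | dept      | salary | years
---+-------+-----------+--------+------
9  | Grace | Marketing | 172904 | 22   
5  | Alice | Marketing | 165335 | NULL 
2  | Eve   | Finance   | 165073 | 10   
6  | Eve   | HR        | 158906 | 7    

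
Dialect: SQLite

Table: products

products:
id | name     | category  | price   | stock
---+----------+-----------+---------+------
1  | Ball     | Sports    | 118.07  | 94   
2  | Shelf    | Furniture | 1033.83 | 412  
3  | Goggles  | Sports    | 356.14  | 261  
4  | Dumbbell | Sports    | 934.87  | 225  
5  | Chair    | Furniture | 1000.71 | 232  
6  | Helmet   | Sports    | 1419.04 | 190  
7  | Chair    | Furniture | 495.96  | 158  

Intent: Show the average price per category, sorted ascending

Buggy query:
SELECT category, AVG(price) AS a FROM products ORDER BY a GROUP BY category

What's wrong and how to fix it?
Bug: ORDER BY appears before GROUP BY; SQL clause order requires GROUP BY first

Fix: Move ORDER BY to the end, after GROUP BY

Corrected query:
SELECT category, AVG(price) AS a FROM products GROUP BY category ORDER BY a

Result:
category  | a     
----------+-------
Sports    | 707.03
Furniture | 843.5 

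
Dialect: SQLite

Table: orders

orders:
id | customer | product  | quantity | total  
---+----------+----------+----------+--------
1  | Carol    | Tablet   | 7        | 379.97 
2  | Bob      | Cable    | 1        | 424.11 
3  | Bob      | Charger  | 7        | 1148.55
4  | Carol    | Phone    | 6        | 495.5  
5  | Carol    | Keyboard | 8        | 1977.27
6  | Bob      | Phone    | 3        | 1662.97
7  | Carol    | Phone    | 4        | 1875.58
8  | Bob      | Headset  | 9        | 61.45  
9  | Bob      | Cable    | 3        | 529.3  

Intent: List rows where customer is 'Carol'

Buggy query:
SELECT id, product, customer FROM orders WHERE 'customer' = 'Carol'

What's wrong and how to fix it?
Bug: 'customer' in single quotes is a string literal, not the column; the comparison is literal-vs-literal and never true

Fix: Reference the column as customer without single quotes

Corrected query:
SELECT id, product, customer FROM orders WHERE customer = 'Carol'

Result:
id | product  | customer
---+----------+---------
1  | Tablet   | Carol   
4  | Phone    | Carol   
5  | Keyboard | Carol   
7  | Phone    | Carol   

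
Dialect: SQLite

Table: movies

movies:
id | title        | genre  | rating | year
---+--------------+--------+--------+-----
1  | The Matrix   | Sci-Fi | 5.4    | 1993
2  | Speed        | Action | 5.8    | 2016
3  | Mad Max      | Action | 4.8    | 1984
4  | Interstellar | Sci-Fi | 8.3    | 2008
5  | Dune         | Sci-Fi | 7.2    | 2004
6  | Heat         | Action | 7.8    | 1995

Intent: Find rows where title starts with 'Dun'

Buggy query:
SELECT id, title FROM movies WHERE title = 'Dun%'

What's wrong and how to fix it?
Bug: Wildcards only work with LIKE; '=' treats '%' as a literal character

Fix: Replace '=' with LIKE so 'Dun%' is treated as a pattern

Corrected query:
SELECT id, title FROM movies WHERE title LIKE 'Dun%'

Result:
id | title
---+------
5  | Dune 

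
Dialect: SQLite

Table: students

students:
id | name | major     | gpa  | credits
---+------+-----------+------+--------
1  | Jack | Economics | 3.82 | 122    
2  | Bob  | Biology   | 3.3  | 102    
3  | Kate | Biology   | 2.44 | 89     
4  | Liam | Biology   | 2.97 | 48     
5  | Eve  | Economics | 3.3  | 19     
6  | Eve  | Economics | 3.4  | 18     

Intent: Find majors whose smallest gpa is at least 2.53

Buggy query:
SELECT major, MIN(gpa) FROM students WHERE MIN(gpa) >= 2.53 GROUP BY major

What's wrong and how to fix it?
Bug: Aggregates like MIN are computed per group after WHERE runs

Fix: Use HAVING for the per-group MIN condition

Corrected query:
SELECT major, MIN(gpa) FROM students GROUP BY major HAVING MIN(gpa) >= 2.53

Result:
major     | MIN(gpa)
----------+---------
Economics | 3.3     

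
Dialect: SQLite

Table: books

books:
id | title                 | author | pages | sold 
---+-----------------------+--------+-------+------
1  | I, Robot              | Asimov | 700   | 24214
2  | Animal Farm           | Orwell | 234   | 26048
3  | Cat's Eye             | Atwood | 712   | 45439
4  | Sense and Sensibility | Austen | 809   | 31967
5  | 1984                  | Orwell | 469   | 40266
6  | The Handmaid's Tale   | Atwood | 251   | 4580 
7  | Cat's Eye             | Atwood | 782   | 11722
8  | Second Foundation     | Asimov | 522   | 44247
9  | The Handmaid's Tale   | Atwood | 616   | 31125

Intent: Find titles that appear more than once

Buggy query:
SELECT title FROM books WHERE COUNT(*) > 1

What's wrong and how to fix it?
Bug: WHERE can't reference COUNT(*); aggregates are computed after WHERE

Fix: GROUP BY title, then filter groups with HAVING COUNT(*) > 1

Corrected query:
SELECT title FROM books GROUP BY title HAVING COUNT(*) > 1

Result:
title              
-------------------
Cat's Eye          
The Handmaid's Tale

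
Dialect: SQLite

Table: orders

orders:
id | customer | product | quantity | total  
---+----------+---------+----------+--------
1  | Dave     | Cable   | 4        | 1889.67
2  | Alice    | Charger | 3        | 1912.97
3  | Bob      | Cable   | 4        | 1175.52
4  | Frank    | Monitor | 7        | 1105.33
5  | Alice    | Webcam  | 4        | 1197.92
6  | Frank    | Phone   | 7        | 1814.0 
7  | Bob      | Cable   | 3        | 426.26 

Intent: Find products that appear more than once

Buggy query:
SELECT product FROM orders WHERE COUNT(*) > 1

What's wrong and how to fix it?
Bug: COUNT(*) is an aggregate and cannot be used in WHERE

Fix: Group first, then use HAVING for the count condition

Corrected query:
SELECT product FROM orders GROUP BY product HAVING COUNT(*) > 1

Result:
product
-------
Cable  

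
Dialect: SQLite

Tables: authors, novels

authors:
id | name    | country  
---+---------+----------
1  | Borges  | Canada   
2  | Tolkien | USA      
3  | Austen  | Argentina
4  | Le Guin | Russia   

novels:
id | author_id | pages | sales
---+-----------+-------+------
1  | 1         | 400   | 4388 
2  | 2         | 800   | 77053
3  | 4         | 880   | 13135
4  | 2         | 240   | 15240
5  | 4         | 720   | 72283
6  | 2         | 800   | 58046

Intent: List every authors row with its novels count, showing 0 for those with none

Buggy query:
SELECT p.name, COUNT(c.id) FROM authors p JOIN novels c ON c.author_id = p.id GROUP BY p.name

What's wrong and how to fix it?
Bug: An inner join excludes parents with zero children

Fix: Use LEFT JOIN so parents without children still appear (COUNT(c.id) gives 0)

Corrected query:
SELECT p.name, COUNT(c.id) FROM authors p LEFT JOIN novels c ON c.author_id = p.id GROUP BY p.name

Result:
name    | COUNT(c.id)
--------+------------
Austen  | 0          
Borges  | 1          
Le Guin | 2          
Tolkien | 3          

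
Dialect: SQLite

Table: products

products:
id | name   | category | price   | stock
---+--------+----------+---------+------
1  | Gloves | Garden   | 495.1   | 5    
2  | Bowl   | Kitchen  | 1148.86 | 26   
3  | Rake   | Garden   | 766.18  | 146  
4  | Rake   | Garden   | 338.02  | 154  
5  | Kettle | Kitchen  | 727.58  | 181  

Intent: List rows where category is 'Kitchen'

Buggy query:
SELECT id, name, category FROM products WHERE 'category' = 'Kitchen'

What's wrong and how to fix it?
Bug: Single quotes denote string literals in SQL; the column name is being compared as a constant string

Fix: Remove the quotes around the column name (or use double quotes for an identifier)

Corrected query:
SELECT id, name, category FROM products WHERE category = 'Kitchen'

Result:
id | name   | category
---+--------+---------
2  | Bowl   | Kitchen 
5  | Kettle | Kitchen 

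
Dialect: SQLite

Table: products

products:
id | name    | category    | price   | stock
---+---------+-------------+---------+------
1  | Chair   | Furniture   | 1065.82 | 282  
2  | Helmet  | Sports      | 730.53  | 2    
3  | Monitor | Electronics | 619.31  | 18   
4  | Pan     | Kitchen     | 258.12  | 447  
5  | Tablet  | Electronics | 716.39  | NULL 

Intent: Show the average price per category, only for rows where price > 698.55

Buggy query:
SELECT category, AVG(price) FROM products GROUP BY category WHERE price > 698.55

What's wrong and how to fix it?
Bug: Row-level WHERE must come before GROUP BY in the clause order

Fix: Place WHERE between FROM and GROUP BY

Corrected query:
SELECT category, AVG(price) FROM products WHERE price > 698.55 GROUP BY category

Result:
category    | AVG(price)
------------+-----------
Electronics | 716.39    
Furniture   | 1065.82   
Sports      | 730.53    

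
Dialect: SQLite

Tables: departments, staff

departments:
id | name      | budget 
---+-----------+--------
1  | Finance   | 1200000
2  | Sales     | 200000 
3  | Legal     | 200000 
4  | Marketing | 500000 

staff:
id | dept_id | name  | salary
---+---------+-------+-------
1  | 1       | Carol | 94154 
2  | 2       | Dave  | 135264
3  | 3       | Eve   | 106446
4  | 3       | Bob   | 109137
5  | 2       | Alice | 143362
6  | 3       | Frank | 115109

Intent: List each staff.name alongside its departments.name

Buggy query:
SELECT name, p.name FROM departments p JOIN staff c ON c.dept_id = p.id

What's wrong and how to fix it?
Bug: Both tables have a 'name' column; the unqualified reference is ambiguous

Fix: Prefix ambiguous columns with the table alias

Corrected query:
SELECT c.name, p.name FROM departments p JOIN staff c ON c.dept_id = p.id

Result:
name  | name   
------+--------
Carol | Finance
Dave  | Sales  
Eve   | Legal  
Bob   | Legal  
Alice | Sales  
Frank | Legal  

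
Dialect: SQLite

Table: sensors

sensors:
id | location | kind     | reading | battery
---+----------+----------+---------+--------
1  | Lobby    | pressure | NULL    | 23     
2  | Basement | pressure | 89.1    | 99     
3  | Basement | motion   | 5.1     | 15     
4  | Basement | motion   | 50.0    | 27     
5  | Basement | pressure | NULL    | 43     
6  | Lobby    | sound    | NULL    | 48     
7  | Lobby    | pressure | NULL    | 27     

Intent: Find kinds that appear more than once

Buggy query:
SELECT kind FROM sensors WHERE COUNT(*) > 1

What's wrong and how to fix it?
Bug: WHERE can't reference COUNT(*); aggregates are computed after WHERE

Fix: Group first, then use HAVING for the count condition

Corrected query:
SELECT kind FROM sensors GROUP BY kind HAVING COUNT(*) > 1

Result:
kind    
--------
motion  
pressure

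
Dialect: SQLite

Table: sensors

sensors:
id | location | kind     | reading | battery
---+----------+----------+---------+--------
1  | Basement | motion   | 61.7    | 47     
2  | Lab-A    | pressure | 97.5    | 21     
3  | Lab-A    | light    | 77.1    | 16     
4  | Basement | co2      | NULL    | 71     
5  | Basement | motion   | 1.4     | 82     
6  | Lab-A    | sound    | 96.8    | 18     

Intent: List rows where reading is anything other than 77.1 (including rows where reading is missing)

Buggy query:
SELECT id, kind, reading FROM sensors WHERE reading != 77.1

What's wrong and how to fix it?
Bug: Inequality against NULL is unknown, not true; rows with NULL are dropped

Fix: Handle NULL separately with IS NULL alongside the inequality

Corrected query:
SELECT id, kind, reading FROM sensors WHERE reading != 77.1 OR reading IS NULL

Result:
id | kind     | reading
---+----------+--------
1  | motion   | 61.7   
2  | pressure | 97.5   
4  | co2      | NULL   
5  | motion   | 1.4    
6  | sound    | 96.8   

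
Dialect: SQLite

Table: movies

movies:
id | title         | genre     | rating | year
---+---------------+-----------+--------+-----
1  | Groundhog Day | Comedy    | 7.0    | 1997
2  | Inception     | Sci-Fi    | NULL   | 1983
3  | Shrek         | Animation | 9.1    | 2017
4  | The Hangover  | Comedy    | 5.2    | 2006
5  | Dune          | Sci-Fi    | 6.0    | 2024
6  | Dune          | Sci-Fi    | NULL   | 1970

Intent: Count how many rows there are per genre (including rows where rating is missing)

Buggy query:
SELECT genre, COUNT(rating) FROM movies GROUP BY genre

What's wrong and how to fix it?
Bug: COUNT(column) counts non-NULL values only; rows with NULL rating aren't counted

Fix: Use COUNT(*) to count all rows regardless of NULL

Corrected query:
SELECT genre, COUNT(*) FROM movies GROUP BY genre

Result:
genre     | COUNT(*)
----------+---------
Animation | 1       
Comedy    | 2       
Sci-Fi    | 3       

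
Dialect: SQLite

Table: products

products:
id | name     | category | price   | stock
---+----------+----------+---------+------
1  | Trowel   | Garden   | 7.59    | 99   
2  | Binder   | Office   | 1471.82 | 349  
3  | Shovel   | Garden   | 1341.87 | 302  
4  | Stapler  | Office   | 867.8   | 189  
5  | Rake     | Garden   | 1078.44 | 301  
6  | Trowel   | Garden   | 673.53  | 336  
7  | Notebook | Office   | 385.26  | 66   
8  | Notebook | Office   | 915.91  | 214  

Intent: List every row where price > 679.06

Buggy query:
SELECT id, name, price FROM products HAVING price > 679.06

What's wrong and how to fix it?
Bug: This is a non-aggregate query (no GROUP BY, no aggregates), so in SQLite the HAVING clause is invalid here; a row-level condition belongs in WHERE

Fix: Replace HAVING with WHERE since the condition applies to individual rows

Corrected query:
SELECT id, name, price FROM products WHERE price > 679.06

Result:
id | name     | price  
---+----------+--------
2  | Binder   | 1471.82
3  | Shovel   | 1341.87
4  | Stapler  | 867.8  
5  | Rake     | 1078.44
8  | Notebook | 915.91 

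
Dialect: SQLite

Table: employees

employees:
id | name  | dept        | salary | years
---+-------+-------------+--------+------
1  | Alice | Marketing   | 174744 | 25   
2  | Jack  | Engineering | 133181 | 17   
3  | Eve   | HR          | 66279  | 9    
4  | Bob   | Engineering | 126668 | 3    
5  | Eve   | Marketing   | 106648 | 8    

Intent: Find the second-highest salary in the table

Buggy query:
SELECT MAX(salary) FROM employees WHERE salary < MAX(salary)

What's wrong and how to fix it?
Bug: MAX(salary) on the right of the comparison is an aggregate-in-WHERE error

Fix: Put the inner MAX in a scalar subquery

Corrected query:
SELECT MAX(salary) FROM employees WHERE salary < (SELECT MAX(salary) FROM employees)

Result:
MAX(salary)
-----------
133181     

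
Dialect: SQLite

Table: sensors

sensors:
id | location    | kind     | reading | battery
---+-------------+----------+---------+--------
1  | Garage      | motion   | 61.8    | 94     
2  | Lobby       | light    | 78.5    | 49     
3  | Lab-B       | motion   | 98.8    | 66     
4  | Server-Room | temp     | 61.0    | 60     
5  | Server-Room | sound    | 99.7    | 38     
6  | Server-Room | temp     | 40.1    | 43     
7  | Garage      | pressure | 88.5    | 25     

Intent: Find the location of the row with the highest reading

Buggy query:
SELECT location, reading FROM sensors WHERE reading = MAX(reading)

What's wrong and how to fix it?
Bug: WHERE is evaluated per row; an aggregate over the whole table isn't defined there

Fix: Use a subquery: WHERE reading = (SELECT MAX(reading) FROM sensors)

Corrected query:
SELECT location, reading FROM sensors WHERE reading = (SELECT MAX(reading) FROM sensors)

Result:
location    | reading
------------+--------
Server-Room | 99.7   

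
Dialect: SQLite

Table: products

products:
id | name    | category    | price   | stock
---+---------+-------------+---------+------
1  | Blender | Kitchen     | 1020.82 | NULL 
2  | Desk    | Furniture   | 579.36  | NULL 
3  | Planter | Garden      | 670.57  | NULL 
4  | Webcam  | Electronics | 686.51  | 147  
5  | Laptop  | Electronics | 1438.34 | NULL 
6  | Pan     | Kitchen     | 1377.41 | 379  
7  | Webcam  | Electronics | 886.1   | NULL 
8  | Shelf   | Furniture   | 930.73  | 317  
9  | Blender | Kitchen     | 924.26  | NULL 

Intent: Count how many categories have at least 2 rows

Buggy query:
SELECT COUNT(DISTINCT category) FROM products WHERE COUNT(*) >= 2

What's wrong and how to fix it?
Bug: COUNT(*) cannot appear in WHERE; the per-group count doesn't exist yet

Fix: Group first with HAVING COUNT(*) >= 2, then COUNT the resulting groups

Corrected query:
SELECT COUNT(*) FROM (SELECT category FROM products GROUP BY category HAVING COUNT(*) >= 2)

Result:
COUNT(*)
--------
3       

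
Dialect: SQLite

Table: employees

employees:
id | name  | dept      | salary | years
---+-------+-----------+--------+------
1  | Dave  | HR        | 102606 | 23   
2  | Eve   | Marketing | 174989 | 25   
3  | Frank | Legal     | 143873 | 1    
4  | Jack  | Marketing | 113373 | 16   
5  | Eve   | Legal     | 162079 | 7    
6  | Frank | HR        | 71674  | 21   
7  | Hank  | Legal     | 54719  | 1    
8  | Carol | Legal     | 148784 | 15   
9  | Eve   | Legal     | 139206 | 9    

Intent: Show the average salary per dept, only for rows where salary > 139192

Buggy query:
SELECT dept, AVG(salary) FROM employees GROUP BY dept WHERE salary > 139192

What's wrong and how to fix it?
Bug: Row-level WHERE must come before GROUP BY in the clause order

Fix: Place WHERE between FROM and GROUP BY

Corrected query:
SELECT dept, AVG(salary) FROM employees WHERE salary > 139192 GROUP BY dept

Result:
dept      | AVG(salary)
----------+------------
Legal     | 148485.5   
Marketing | 174989     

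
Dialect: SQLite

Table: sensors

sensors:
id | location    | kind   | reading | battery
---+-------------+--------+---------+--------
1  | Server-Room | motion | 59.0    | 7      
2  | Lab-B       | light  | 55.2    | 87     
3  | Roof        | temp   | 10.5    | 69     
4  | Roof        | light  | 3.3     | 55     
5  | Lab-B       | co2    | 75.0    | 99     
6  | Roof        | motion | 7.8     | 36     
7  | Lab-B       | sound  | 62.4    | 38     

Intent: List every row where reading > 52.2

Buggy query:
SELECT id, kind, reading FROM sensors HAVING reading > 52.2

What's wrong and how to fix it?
Bug: HAVING filters the output of aggregation, but this query has no GROUP BY and no aggregate functions, so SQLite rejects it (HAVING clause on a non-aggregate query); the condition here is per row

Fix: Replace HAVING with WHERE since the condition applies to individual rows

Corrected query:
SELECT id, kind, reading FROM sensors WHERE reading > 52.2

Result:
id | kind   | reading
---+--------+--------
1  | motion | 59     
2  | light  | 55.2   
5  | co2    | 75     
7  | sound  | 62.4   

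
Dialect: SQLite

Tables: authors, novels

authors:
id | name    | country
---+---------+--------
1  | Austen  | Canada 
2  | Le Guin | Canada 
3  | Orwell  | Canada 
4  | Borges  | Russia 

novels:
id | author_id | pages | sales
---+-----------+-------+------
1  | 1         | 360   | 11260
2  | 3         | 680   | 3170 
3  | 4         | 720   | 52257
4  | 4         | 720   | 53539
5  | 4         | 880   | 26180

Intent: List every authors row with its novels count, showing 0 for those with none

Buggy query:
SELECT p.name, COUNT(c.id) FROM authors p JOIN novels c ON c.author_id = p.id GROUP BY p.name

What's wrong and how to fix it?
Bug: An inner join excludes parents with zero children

Fix: Use LEFT JOIN so parents without children still appear (COUNT(c.id) gives 0)

Corrected query:
SELECT p.name, COUNT(c.id) FROM authors p LEFT JOIN novels c ON c.author_id = p.id GROUP BY p.name

Result:
name    | COUNT(c.id)
--------+------------
Austen  | 1          
Borges  | 3          
Le Guin | 0          
Orwell  | 1          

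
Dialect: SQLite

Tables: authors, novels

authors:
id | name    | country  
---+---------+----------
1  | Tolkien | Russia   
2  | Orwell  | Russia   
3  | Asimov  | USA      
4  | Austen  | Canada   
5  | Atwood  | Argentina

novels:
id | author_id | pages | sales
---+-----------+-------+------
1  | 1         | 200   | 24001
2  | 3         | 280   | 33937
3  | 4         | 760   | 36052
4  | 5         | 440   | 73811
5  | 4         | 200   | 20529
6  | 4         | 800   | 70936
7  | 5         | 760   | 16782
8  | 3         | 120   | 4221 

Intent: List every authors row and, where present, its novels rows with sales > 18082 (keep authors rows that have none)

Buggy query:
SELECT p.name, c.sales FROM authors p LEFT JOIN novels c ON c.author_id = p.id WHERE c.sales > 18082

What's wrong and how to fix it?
Bug: Filtering c.sales in WHERE discards the NULL rows produced by LEFT JOIN, turning it into an inner join

Fix: Put 'c.sales > 18082' in the JOIN's ON clause instead of WHERE

Corrected query:
SELECT p.name, c.sales FROM authors p LEFT JOIN novels c ON c.author_id = p.id AND c.sales > 18082

Result:
name    | sales
--------+------
Tolkien | 24001
Orwell  | NULL 
Asimov  | 33937
Austen  | 20529
Austen  | 36052
Austen  | 70936
Atwood  | 73811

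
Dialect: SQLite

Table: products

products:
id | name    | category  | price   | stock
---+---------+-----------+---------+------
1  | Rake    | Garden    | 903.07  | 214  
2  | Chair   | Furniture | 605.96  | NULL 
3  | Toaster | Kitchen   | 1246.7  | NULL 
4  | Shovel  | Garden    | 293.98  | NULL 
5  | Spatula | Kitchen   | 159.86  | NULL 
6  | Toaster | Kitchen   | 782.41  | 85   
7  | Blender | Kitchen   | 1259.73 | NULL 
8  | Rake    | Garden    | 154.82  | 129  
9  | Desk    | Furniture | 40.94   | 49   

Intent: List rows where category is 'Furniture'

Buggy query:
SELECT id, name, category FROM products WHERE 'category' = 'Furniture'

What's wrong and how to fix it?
Bug: 'category' in single quotes is a string literal, not the column; the comparison is literal-vs-literal and never true

Fix: Reference the column as category without single quotes

Corrected query:
SELECT id, name, category FROM products WHERE category = 'Furniture'

Result:
id | name  | category 
---+-------+----------
2  | Chair | Furniture
9  | Desk  | Furniture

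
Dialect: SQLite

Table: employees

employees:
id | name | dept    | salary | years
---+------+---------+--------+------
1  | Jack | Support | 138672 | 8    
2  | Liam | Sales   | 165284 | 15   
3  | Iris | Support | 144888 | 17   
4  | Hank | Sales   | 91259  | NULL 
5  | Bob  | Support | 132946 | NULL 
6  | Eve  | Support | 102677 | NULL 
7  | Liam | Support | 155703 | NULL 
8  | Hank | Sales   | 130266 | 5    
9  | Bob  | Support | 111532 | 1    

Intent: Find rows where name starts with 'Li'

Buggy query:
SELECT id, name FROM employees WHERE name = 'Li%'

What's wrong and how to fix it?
Bug: '=' compares the literal string including the % character; pattern matching needs LIKE

Fix: Use LIKE for wildcard pattern matching

Corrected query:
SELECT id, name FROM employees WHERE name LIKE 'Li%'

Result:
id | name
---+-----
2  | Liam
7  | Liam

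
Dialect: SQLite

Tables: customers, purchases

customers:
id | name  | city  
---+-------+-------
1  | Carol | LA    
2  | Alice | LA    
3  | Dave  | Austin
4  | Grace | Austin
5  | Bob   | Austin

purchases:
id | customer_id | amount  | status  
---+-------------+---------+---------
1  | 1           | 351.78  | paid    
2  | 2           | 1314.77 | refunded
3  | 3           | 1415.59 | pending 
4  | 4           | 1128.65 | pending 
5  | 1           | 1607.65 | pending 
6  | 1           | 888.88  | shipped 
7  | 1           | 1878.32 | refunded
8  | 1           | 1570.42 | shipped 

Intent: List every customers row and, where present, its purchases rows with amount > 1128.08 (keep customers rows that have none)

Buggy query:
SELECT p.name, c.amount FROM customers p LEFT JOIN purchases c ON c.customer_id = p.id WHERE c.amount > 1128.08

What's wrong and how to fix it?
Bug: A WHERE condition on the right-hand table after LEFT JOIN drops unmatched parents

Fix: Move the right-table condition into the ON clause so unmatched parents are kept

Corrected query:
SELECT p.name, c.amount FROM customers p LEFT JOIN purchases c ON c.customer_id = p.id AND c.amount > 1128.08

Result:
name  | amount 
------+--------
Carol | 1570.42
Carol | 1607.65
Carol | 1878.32
Alice | 1314.77
Dave  | 1415.59
Grace | 1128.65
Bob   | NULL   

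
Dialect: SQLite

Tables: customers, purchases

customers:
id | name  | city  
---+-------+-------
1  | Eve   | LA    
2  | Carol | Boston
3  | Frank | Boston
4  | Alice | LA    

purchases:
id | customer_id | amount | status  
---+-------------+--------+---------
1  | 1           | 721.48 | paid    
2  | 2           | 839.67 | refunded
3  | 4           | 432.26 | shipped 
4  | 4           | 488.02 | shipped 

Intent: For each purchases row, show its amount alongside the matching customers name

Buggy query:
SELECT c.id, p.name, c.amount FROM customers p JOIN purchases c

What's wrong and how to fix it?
Bug: JOIN with no ON clause produces a cartesian product; every purchases row pairs with every customers row

Fix: Add ON c.customer_id = p.id to the JOIN

Corrected query:
SELECT c.id, p.name, c.amount FROM customers p JOIN purchases c ON c.customer_id = p.id

Result:
id | name  | amount
---+-------+-------
1  | Eve   | 721.48
2  | Carol | 839.67
3  | Alice | 432.26
4  | Alice | 488.02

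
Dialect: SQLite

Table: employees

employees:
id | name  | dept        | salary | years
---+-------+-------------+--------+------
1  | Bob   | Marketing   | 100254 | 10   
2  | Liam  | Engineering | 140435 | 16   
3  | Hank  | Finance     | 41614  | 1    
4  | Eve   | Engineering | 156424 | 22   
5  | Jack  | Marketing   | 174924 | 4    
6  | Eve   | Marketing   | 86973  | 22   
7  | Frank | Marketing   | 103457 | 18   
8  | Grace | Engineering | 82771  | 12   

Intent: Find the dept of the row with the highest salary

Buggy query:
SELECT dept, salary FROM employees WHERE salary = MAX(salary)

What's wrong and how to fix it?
Bug: MAX(salary) is an aggregate and cannot be used directly in WHERE

Fix: Use a subquery: WHERE salary = (SELECT MAX(salary) FROM employees)

Corrected query:
SELECT dept, salary FROM employees WHERE salary = (SELECT MAX(salary) FROM employees)

Result:
dept      | salary
----------+-------
Marketing | 174924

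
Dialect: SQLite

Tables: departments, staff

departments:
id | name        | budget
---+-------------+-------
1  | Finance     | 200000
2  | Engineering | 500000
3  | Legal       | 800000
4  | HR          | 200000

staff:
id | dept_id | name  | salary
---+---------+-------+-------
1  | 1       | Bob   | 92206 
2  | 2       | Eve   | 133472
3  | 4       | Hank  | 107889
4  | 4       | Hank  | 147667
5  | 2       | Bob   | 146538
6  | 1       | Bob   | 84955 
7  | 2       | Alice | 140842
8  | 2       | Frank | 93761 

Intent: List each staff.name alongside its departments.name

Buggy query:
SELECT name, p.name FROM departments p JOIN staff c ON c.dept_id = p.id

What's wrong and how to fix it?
Bug: 'name' exists in both joined tables, so the database can't tell which one is meant

Fix: Qualify the column with its table alias (c.name)

Corrected query:
SELECT c.name, p.name FROM departments p JOIN staff c ON c.dept_id = p.id

Result:
name  | name       
------+------------
Bob   | Finance    
Eve   | Engineering
Hank  | HR         
Hank  | HR         
Bob   | Engineering
Bob   | Finance    
Alice | Engineering
Frank | Engineering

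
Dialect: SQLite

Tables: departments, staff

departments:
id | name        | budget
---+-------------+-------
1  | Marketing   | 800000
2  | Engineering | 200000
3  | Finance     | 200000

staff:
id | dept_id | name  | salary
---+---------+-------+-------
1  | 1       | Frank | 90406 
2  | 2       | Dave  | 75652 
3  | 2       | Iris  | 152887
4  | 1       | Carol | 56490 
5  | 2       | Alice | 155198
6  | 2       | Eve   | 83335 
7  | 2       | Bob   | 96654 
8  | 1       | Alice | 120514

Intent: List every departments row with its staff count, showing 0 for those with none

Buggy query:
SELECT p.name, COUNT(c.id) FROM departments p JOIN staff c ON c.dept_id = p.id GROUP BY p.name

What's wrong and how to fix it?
Bug: INNER JOIN drops departments rows that have no matching staff rows

Fix: Use LEFT JOIN so parents without children still appear (COUNT(c.id) gives 0)

Corrected query:
SELECT p.name, COUNT(c.id) FROM departments p LEFT JOIN staff c ON c.dept_id = p.id GROUP BY p.name

Result:
name        | COUNT(c.id)
------------+------------
Engineering | 5          
Finance     | 0          
Marketing   | 3          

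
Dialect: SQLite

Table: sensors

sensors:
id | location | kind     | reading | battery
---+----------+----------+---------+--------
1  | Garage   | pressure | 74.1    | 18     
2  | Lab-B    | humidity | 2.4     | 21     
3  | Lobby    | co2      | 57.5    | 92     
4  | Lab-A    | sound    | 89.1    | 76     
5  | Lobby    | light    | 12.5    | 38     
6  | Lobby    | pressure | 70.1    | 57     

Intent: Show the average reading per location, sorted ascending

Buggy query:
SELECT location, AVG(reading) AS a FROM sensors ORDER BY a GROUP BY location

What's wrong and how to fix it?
Bug: GROUP BY must precede ORDER BY

Fix: Move ORDER BY to the end, after GROUP BY

Corrected query:
SELECT location, AVG(reading) AS a FROM sensors GROUP BY location ORDER BY a

Result:
location | a   
---------+-----
Lab-B    | 2.4 
Lobby    | 46.7
Garage   | 74.1
Lab-A    | 89.1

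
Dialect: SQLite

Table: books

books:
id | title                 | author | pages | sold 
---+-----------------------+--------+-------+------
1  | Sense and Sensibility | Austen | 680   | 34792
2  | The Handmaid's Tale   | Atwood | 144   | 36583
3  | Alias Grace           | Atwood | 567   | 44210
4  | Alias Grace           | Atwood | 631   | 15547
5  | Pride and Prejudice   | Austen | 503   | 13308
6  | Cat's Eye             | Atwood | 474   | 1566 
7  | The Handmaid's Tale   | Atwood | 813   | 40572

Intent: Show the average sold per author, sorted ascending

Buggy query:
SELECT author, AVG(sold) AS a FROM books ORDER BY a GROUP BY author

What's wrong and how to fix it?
Bug: GROUP BY must precede ORDER BY

Fix: Move ORDER BY to the end, after GROUP BY

Corrected query:
SELECT author, AVG(sold) AS a FROM books GROUP BY author ORDER BY a

Result:
author | a      
-------+--------
Austen | 24050  
Atwood | 27695.6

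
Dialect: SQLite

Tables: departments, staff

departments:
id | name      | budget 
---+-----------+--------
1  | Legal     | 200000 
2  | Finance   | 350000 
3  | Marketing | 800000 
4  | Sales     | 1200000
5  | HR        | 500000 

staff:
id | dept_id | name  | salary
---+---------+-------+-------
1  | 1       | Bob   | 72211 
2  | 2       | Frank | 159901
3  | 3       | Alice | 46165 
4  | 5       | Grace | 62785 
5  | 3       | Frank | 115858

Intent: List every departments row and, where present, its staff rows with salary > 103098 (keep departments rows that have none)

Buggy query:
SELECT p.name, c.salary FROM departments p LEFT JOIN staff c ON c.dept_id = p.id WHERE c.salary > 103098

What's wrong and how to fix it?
Bug: Filtering c.salary in WHERE discards the NULL rows produced by LEFT JOIN, turning it into an inner join

Fix: Move the right-table condition into the ON clause so unmatched parents are kept

Corrected query:
SELECT p.name, c.salary FROM departments p LEFT JOIN staff c ON c.dept_id = p.id AND c.salary > 103098

Result:
name      | salary
----------+-------
Legal     | NULL  
Finance   | 159901
Marketing | 115858
Sales     | NULL  
HR        | NULL  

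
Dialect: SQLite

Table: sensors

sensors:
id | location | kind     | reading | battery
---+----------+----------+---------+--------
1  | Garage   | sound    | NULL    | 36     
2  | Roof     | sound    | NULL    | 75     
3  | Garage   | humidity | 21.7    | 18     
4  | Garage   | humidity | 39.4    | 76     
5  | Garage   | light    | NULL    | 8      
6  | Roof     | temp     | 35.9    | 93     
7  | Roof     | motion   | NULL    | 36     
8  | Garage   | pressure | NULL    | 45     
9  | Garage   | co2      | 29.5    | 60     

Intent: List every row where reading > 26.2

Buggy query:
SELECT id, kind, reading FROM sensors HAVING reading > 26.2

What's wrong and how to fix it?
Bug: HAVING filters the output of aggregation, but this query has no GROUP BY and no aggregate functions, so SQLite rejects it (HAVING clause on a non-aggregate query); the condition here is per row

Fix: Use WHERE for row-level filtering

Corrected query:
SELECT id, kind, reading FROM sensors WHERE reading > 26.2

Result:
id | kind     | reading
---+----------+--------
4  | humidity | 39.4   
6  | temp     | 35.9   
9  | co2      | 29.5   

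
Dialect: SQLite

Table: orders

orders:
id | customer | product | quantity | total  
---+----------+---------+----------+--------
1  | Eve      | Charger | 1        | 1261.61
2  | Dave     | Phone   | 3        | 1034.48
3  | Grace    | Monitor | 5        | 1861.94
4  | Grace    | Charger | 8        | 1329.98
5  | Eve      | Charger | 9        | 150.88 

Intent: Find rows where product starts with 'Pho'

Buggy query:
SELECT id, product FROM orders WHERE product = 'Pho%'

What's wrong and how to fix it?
Bug: Wildcards only work with LIKE; '=' treats '%' as a literal character

Fix: Replace '=' with LIKE so 'Pho%' is treated as a pattern

Corrected query:
SELECT id, product FROM orders WHERE product LIKE 'Pho%'

Result:
id | product
---+--------
2  | Phone  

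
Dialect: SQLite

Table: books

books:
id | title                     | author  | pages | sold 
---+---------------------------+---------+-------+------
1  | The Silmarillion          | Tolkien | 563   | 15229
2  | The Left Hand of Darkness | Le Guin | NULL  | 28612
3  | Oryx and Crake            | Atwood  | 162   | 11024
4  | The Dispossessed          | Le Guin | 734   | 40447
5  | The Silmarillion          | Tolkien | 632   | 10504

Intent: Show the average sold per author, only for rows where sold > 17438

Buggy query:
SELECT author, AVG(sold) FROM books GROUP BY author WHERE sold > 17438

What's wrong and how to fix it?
Bug: WHERE cannot follow GROUP BY

Fix: Move the WHERE clause before GROUP BY

Corrected query:
SELECT author, AVG(sold) FROM books WHERE sold > 17438 GROUP BY author

Result:
author  | AVG(sold)
--------+----------
Le Guin | 34529.5  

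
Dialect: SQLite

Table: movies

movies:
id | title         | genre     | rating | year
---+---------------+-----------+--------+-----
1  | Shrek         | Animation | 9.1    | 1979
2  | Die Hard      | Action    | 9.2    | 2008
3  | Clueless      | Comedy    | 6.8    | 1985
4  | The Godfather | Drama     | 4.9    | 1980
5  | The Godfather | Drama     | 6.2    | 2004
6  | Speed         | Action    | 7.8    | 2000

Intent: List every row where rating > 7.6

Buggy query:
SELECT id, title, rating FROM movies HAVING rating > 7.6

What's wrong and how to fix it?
Bug: HAVING filters the output of aggregation, but this query has no GROUP BY and no aggregate functions, so SQLite rejects it (HAVING clause on a non-aggregate query); the condition here is per row

Fix: Replace HAVING with WHERE since the condition applies to individual rows

Corrected query:
SELECT id, title, rating FROM movies WHERE rating > 7.6

Result:
id | title    | rating
---+----------+-------
1  | Shrek    | 9.1   
2  | Die Hard | 9.2   
6  | Speed    | 7.8   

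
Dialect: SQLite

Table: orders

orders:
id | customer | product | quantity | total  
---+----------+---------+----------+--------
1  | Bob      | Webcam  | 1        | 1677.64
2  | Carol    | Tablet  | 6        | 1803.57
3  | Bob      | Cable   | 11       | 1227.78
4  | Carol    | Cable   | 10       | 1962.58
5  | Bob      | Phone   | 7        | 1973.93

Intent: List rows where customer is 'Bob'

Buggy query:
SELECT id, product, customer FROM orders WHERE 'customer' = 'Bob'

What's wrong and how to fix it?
Bug: 'customer' in single quotes is a string literal, not the column; the comparison is literal-vs-literal and never true

Fix: Reference the column as customer without single quotes

Corrected query:
SELECT id, product, customer FROM orders WHERE customer = 'Bob'

Result:
id | product | customer
---+---------+---------
1  | Webcam  | Bob     
3  | Cable   | Bob     
5  | Phone   | Bob     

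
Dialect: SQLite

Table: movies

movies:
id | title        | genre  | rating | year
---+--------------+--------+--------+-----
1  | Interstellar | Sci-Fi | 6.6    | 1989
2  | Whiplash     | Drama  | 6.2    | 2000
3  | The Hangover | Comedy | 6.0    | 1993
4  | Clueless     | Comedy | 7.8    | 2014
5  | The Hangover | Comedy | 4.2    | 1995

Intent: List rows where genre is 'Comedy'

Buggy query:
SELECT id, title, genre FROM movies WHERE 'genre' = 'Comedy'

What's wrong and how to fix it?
Bug: Single quotes denote string literals in SQL; the column name is being compared as a constant string

Fix: Reference the column as genre without single quotes

Corrected query:
SELECT id, title, genre FROM movies WHERE genre = 'Comedy'

Result:
id | title        | genre 
---+--------------+-------
3  | The Hangover | Comedy
4  | Clueless     | Comedy
5  | The Hangover | Comedy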